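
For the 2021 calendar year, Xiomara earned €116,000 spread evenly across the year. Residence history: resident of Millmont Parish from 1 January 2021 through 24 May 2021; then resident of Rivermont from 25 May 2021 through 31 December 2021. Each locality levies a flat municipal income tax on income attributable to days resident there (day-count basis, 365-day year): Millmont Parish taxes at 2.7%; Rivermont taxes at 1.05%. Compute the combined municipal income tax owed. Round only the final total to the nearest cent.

€1,973.11

Millmont Parish, 1 January – 24 May 2021: 144 days → €116,000 × 2.7% × 144/365 = €1,235.6384
Rivermont, 25 May – 31 December 2021: 221 days → €116,000 × 1.05% × 221/365 = €737.4740
Total = €1,973.1123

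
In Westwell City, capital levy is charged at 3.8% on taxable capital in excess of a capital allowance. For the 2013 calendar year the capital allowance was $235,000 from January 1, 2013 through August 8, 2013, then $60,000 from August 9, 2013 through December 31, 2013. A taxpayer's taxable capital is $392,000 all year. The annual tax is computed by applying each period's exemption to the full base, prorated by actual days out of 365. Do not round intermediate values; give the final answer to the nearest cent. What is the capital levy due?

January 1 – August 8, 2013: 220 days, exemption $235,000 → ($392,000 − $235,000) × 3.8% × 220/365 = $3,595.9452
August 9 – December 31, 2013: 145 days, exemption $60,000 → ($392,000 − $60,000) × 3.8% × 145/365 = $5,011.8356
Total = $8,607.7808

$8,607.78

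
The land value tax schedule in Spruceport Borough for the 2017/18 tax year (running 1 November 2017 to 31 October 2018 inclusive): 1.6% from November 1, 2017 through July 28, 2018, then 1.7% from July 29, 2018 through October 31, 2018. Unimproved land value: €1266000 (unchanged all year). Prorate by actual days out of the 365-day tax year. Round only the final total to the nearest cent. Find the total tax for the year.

November 1, 2017 – July 28, 2018: 270 days at 1.6% → €1266000 × 1.6% × 270/365 = €14983.8904
July 29 – October 31, 2018: 95 days at 1.7% → €1266000 × 1.7% × 95/365 = €5601.6164
Total = €20585.5068

€20585.51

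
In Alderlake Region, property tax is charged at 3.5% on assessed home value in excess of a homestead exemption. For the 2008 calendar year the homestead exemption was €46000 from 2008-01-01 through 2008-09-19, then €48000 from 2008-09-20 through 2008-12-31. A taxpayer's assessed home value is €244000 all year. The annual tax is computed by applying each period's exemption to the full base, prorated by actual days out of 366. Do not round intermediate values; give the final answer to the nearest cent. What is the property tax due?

2008-01-01 to 2008-09-19: 263 days, exemption €46000 → (€244000 − €46000) × 3.5% × 263/366 = €4979.7541
2008-09-20 to 2008-12-31: 103 days, exemption €48000 → (€244000 − €48000) × 3.5% × 103/366 = €1930.5464
Total = €6910.3005

€6910.30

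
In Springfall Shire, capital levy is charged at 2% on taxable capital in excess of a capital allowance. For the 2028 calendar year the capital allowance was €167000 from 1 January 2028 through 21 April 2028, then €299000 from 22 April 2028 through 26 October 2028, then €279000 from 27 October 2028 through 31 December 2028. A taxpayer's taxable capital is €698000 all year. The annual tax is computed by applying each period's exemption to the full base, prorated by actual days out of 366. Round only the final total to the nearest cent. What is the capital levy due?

1 January – 21 April 2028: 112 days, exemption €167000 → (€698000 − €167000) × 2% × 112/366 = €3249.8361
22 April – 26 October 2028: 188 days, exemption €299000 → (€698000 − €299000) × 2% × 188/366 = €4099.0164
27 October – 31 December 2028: 66 days, exemption €279000 → (€698000 − €279000) × 2% × 66/366 = €1511.1475
Total = €8860.0000

€8860.00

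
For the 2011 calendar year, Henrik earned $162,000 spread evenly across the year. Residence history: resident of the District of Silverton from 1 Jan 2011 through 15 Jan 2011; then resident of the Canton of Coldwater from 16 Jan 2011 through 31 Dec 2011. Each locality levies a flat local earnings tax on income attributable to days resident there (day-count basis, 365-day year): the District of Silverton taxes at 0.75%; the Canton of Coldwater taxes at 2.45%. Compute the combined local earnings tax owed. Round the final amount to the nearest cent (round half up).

The District of Silverton, 1 Jan – 15 Jan 2011: 15 days → $162,000 × 0.75% × 15/365 = $49.9315
The Canton of Coldwater, 16 Jan – 31 Dec 2011: 350 days → $162,000 × 2.45% × 350/365 = $3,805.8904
Total = $3,855.8219

$3,855.82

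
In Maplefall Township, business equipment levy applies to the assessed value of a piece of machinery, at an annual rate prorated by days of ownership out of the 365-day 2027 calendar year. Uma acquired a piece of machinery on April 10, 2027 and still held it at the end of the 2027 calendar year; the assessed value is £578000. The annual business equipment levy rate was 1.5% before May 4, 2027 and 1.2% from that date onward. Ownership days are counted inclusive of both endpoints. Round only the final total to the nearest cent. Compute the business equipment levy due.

£5168.75

April 10 – May 3, 2027: 24 days at 1.5% → £578000 × 1.5% × 24/365 = £570.0822
May 4 – December 31, 2027: 242 days at 1.2% → £578000 × 1.2% × 242/365 = £4598.6630
Total = £5168.7452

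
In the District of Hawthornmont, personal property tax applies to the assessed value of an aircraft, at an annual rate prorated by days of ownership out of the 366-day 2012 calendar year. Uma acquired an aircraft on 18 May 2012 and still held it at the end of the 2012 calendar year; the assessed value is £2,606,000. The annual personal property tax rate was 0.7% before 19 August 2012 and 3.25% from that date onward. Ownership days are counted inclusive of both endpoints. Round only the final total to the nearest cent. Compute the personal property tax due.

18 May – 18 August 2012: 93 days at 0.7% → £2,606,000 × 0.7% × 93/366 = £4,635.2623
19 August – 31 December 2012: 135 days at 3.25% → £2,606,000 × 3.25% × 135/366 = £31,239.9590
Total = £35,875.2213

£35,875.22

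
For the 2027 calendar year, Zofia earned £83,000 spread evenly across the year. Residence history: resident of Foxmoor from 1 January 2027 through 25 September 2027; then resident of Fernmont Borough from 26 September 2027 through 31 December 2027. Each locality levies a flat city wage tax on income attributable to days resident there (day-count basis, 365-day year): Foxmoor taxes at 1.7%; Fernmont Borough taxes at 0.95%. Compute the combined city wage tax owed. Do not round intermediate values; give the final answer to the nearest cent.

£1,245.57

Foxmoor, 1 January – 25 September 2027: 268 days → £83,000 × 1.7% × 268/365 = £1,036.0219
Fernmont Borough, 26 September – 31 December 2027: 97 days → £83,000 × 0.95% × 97/365 = £209.5466
Total = £1,245.5685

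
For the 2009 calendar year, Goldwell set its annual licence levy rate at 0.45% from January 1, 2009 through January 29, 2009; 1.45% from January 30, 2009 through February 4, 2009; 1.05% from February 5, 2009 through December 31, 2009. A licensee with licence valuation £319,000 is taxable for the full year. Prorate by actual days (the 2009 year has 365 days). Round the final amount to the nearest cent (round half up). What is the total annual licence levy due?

January 1 – January 29, 2009: 29 days at 0.45% → £319,000 × 0.45% × 29/365 = £114.0534
January 30 – February 4, 2009: 6 days at 1.45% → £319,000 × 1.45% × 6/365 = £76.0356
February 5 – December 31, 2009: 330 days at 1.05% → £319,000 × 1.05% × 330/365 = £3,028.3151
Total = £3,218.4041

£3,218.40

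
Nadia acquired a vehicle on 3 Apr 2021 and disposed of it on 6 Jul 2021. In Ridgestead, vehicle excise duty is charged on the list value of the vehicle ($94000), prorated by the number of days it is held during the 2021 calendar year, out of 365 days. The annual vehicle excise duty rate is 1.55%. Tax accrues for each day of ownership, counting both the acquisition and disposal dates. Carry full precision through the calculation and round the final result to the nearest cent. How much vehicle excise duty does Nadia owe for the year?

Days held (3 Apr – 6 Jul 2021): 95 out of 365
Tax = $94000 × 1.55% × 95/365 = $379.2192

$379.22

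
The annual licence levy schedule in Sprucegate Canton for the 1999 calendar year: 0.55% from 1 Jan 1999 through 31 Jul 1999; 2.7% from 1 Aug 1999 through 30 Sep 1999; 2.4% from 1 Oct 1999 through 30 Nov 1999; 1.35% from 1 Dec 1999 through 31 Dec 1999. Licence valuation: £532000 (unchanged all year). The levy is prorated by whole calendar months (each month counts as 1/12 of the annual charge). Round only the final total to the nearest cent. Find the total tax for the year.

£6827.33

1 Jan – 31 Jul 1999: 7 months at 0.55% → £532000 × 0.55% × 7/12 = £1706.8333
1 Aug – 30 Sep 1999: 2 months at 2.7% → £532000 × 2.7% × 2/12 = £2394.0000
1 Oct – 30 Nov 1999: 2 months at 2.4% → £532000 × 2.4% × 2/12 = £2128.0000
1 Dec – 31 Dec 1999: 1 month at 1.35% → £532000 × 1.35% × 1/12 = £598.5000
Total = £6827.3333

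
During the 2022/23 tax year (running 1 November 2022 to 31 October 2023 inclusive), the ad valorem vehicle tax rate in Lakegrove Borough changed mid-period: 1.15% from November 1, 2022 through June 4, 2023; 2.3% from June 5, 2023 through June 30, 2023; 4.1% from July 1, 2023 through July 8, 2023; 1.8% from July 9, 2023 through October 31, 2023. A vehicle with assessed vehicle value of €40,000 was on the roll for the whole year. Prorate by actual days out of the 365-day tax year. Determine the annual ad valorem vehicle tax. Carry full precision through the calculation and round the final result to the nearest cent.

€600.55

November 1, 2022 – June 4, 2023: 216 days at 1.15% → €40,000 × 1.15% × 216/365 = €272.2192
June 5 – June 30, 2023: 26 days at 2.3% → €40,000 × 2.3% × 26/365 = €65.5342
July 1 – July 8, 2023: 8 days at 4.1% → €40,000 × 4.1% × 8/365 = €35.9452
July 9 – October 31, 2023: 115 days at 1.8% → €40,000 × 1.8% × 115/365 = €226.8493
Total = €600.5479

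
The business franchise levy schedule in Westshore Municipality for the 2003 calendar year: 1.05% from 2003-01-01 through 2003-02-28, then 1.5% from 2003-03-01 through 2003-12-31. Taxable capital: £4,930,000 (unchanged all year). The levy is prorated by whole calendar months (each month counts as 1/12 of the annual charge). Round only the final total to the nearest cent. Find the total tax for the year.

£70,252.50

2003-01-01 to 2003-02-28: 2 months at 1.05% → £4,930,000 × 1.05% × 2/12 = £8,627.5000
2003-03-01 to 2003-12-31: 10 months at 1.5% → £4,930,000 × 1.5% × 10/12 = £61,625.0000
Total = £70,252.5000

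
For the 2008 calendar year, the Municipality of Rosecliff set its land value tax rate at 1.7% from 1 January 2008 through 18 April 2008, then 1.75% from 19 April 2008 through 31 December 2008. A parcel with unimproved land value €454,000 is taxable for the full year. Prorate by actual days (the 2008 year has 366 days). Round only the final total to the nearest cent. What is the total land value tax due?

1 January – 18 April 2008: 109 days at 1.7% → €454,000 × 1.7% × 109/366 = €2,298.5301
19 April – 31 December 2008: 257 days at 1.75% → €454,000 × 1.75% × 257/366 = €5,578.8661
Total = €7,877.3962

€7,877.40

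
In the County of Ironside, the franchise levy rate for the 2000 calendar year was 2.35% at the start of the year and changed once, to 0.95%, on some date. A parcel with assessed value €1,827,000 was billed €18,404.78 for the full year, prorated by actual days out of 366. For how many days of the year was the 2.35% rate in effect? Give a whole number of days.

Let d = days at the first rate; then 366 − d days at the second rate.
€1,827,000 × [2.35%·d + 0.95%·(366−d)] / 366 = €18,404.78
Solving gives d = 15, so the new rate took effect on 16 January 2000.

15 days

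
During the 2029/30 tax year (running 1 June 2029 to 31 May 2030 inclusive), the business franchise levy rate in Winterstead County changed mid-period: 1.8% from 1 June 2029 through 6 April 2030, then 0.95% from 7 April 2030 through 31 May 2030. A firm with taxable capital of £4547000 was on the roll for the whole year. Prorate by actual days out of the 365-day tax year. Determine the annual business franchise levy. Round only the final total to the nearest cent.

£76022.10

1 June 2029 – 6 April 2030: 310 days at 1.8% → £4547000 × 1.8% × 310/365 = £69513.0411
7 April – 31 May 2030: 55 days at 0.95% → £4547000 × 0.95% × 55/365 = £6509.0616
Total = £76022.1027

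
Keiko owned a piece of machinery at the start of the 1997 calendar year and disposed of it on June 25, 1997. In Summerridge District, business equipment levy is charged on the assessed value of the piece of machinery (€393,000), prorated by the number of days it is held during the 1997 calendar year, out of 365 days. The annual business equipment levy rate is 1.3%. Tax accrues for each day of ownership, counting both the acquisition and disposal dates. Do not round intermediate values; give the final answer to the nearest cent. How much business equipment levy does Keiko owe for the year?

€2,463.52

Days held (January 1 – June 25, 1997): 176 out of 365
Tax = €393,000 × 1.3% × 176/365 = €2,463.5178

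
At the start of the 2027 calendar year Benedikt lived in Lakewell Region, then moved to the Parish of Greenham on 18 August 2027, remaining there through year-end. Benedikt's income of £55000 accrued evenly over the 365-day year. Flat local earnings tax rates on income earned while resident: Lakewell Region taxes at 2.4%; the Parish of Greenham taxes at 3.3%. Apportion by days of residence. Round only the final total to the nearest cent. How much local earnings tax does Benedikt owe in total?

£1504.44

Lakewell Region, 1 January – 17 August 2027: 229 days → £55000 × 2.4% × 229/365 = £828.1644
The Parish of Greenham, 18 August – 31 December 2027: 136 days → £55000 × 3.3% × 136/365 = £676.2740
Total = £1504.4384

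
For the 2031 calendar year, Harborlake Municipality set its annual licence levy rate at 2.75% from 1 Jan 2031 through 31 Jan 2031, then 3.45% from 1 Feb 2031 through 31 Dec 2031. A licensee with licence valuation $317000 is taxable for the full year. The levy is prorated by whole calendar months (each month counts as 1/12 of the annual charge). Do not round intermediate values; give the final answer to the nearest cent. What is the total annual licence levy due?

1 Jan – 31 Jan 2031: 1 month at 2.75% → $317000 × 2.75% × 1/12 = $726.4583
1 Feb – 31 Dec 2031: 11 months at 3.45% → $317000 × 3.45% × 11/12 = $10025.1250
Total = $10751.5833

$10751.58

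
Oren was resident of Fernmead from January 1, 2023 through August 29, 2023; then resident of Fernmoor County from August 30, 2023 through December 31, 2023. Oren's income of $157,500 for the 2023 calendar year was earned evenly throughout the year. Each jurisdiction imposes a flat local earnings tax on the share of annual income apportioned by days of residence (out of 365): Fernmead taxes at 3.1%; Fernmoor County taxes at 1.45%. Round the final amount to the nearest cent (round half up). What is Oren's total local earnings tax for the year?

$3,999.64

Fernmead, January 1 – August 29, 2023: 241 days → $157,500 × 3.1% × 241/365 = $3,223.7877
Fernmoor County, August 30 – December 31, 2023: 124 days → $157,500 × 1.45% × 124/365 = $775.8493
Total = $3,999.6370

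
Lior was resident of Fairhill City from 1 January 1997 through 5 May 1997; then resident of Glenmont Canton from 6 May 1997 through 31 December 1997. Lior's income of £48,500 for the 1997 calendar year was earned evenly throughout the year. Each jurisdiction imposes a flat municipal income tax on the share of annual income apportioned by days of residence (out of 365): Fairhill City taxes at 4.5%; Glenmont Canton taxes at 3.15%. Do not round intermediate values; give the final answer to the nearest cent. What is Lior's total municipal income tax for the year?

£1,751.98

Fairhill City, 1 January – 5 May 1997: 125 days → £48,500 × 4.5% × 125/365 = £747.4315
Glenmont Canton, 6 May – 31 December 1997: 240 days → £48,500 × 3.15% × 240/365 = £1,004.5479
Total = £1,751.9795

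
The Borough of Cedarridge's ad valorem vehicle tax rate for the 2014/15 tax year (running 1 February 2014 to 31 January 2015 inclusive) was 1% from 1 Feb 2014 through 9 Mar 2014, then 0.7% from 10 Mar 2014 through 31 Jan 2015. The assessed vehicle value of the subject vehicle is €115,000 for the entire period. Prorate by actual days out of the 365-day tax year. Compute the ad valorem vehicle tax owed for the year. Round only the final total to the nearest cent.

1 Feb – 9 Mar 2014: 37 days at 1% → €115,000 × 1% × 37/365 = €116.5753
10 Mar 2014 – 31 Jan 2015: 328 days at 0.7% → €115,000 × 0.7% × 328/365 = €723.3973
Total = €839.9726

€839.97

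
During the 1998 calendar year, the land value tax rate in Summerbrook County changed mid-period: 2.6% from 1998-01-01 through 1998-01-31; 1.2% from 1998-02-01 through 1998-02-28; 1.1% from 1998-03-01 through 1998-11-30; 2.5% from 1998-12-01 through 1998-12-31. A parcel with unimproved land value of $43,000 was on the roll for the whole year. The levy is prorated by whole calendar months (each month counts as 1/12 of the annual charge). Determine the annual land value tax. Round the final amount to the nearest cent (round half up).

1998-01-01 to 1998-01-31: 1 month at 2.6% → $43,000 × 2.6% × 1/12 = $93.1667
1998-02-01 to 1998-02-28: 1 month at 1.2% → $43,000 × 1.2% × 1/12 = $43.0000
1998-03-01 to 1998-11-30: 9 months at 1.1% → $43,000 × 1.1% × 9/12 = $354.7500
1998-12-01 to 1998-12-31: 1 month at 2.5% → $43,000 × 2.5% × 1/12 = $89.5833
Total = $580.5000

$580.50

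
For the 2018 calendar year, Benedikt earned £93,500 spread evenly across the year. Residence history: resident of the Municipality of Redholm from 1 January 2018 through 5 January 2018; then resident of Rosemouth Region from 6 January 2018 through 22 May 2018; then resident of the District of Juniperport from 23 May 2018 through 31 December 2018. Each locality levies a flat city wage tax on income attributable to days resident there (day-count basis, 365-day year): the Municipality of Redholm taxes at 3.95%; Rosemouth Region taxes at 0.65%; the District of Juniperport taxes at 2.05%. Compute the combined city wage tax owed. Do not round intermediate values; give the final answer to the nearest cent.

£1,449.76

The Municipality of Redholm, 1 January – 5 January 2018: 5 days → £93,500 × 3.95% × 5/365 = £50.5925
Rosemouth Region, 6 January – 22 May 2018: 137 days → £93,500 × 0.65% × 137/365 = £228.1144
The District of Juniperport, 23 May – 31 December 2018: 223 days → £93,500 × 2.05% × 223/365 = £1,171.0555
Total = £1,449.7623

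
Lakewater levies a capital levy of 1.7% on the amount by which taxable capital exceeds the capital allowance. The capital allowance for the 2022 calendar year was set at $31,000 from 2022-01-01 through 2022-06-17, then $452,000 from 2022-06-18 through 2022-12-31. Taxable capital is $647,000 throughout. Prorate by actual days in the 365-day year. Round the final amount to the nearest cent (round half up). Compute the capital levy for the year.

$6,609.18

2022-01-01 to 2022-06-17: 168 days, exemption $31,000 → ($647,000 − $31,000) × 1.7% × 168/365 = $4,819.9890
2022-06-18 to 2022-12-31: 197 days, exemption $452,000 → ($647,000 − $452,000) × 1.7% × 197/365 = $1,789.1918
Total = $6,609.1808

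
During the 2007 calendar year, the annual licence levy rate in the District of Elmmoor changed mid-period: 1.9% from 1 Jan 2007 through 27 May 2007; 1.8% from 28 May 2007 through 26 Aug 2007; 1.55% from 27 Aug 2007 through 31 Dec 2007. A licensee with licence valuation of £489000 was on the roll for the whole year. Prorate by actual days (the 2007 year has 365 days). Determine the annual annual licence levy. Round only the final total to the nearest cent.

1 Jan – 27 May 2007: 147 days at 1.9% → £489000 × 1.9% × 147/365 = £3741.8548
28 May – 26 Aug 2007: 91 days at 1.8% → £489000 × 1.8% × 91/365 = £2194.4712
27 Aug – 31 Dec 2007: 127 days at 1.55% → £489000 × 1.55% × 127/365 = £2637.2507
Total = £8573.5767

£8573.58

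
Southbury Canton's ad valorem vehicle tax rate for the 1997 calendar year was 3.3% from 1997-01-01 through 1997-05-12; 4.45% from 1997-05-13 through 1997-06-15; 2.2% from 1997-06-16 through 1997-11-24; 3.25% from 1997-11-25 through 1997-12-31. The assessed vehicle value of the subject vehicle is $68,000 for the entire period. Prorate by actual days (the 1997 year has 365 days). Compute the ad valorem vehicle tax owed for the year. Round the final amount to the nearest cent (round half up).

1997-01-01 to 1997-05-12: 132 days at 3.3% → $68,000 × 3.3% × 132/365 = $811.5288
1997-05-13 to 1997-06-15: 34 days at 4.45% → $68,000 × 4.45% × 34/365 = $281.8740
1997-06-16 to 1997-11-24: 162 days at 2.2% → $68,000 × 2.2% × 162/365 = $663.9781
1997-11-25 to 1997-12-31: 37 days at 3.25% → $68,000 × 3.25% × 37/365 = $224.0274
Total = $1,981.4082

$1,981.41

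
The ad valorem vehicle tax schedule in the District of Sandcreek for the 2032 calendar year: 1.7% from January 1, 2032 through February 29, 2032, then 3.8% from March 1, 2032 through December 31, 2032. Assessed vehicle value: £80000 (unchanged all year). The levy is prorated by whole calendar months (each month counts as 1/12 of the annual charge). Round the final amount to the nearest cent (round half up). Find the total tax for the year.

£2760.00

January 1 – February 29, 2032: 2 months at 1.7% → £80000 × 1.7% × 2/12 = £226.6667
March 1 – December 31, 2032: 10 months at 3.8% → £80000 × 3.8% × 10/12 = £2533.3333
Total = £2760.0000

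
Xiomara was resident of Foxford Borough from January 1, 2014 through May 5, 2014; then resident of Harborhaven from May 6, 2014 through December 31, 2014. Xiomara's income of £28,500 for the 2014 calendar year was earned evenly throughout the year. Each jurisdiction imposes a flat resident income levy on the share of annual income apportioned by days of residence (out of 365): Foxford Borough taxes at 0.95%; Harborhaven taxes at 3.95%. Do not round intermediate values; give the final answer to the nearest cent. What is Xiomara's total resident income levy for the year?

£832.94

Foxford Borough, January 1 – May 5, 2014: 125 days → £28,500 × 0.95% × 125/365 = £92.7226
Harborhaven, May 6 – December 31, 2014: 240 days → £28,500 × 3.95% × 240/365 = £740.2192
Total = £832.9418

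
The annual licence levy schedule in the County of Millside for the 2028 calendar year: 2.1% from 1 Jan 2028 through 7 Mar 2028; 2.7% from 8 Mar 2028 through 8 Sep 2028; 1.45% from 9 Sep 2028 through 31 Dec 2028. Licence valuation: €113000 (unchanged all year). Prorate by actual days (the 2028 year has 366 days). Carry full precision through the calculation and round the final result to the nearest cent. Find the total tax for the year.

1 Jan – 7 Mar 2028: 67 days at 2.1% → €113000 × 2.1% × 67/366 = €434.4016
8 Mar – 8 Sep 2028: 185 days at 2.7% → €113000 × 2.7% × 185/366 = €1542.1721
9 Sep – 31 Dec 2028: 114 days at 1.45% → €113000 × 1.45% × 114/366 = €510.3525
Total = €2486.9262

€2486.93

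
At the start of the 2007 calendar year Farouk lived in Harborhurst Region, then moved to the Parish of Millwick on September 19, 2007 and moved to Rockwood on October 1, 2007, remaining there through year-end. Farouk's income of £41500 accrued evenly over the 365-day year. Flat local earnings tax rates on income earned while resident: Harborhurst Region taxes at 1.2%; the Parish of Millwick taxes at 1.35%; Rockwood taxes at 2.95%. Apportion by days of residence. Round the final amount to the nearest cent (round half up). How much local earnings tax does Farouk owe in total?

£683.10

Harborhurst Region, January 1 – September 18, 2007: 261 days → £41500 × 1.2% × 261/365 = £356.1041
The Parish of Millwick, September 19 – September 30, 2007: 12 days → £41500 × 1.35% × 12/365 = £18.4192
Rockwood, October 1 – December 31, 2007: 92 days → £41500 × 2.95% × 92/365 = £308.5781
Total = £683.1014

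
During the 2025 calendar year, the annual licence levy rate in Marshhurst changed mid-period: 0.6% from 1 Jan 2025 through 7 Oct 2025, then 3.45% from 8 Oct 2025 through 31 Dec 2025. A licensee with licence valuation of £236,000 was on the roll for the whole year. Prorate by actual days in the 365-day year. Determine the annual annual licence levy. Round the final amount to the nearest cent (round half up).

£2,982.33

1 Jan – 7 Oct 2025: 280 days at 0.6% → £236,000 × 0.6% × 280/365 = £1,086.2466
8 Oct – 31 Dec 2025: 85 days at 3.45% → £236,000 × 3.45% × 85/365 = £1,896.0822
Total = £2,982.3288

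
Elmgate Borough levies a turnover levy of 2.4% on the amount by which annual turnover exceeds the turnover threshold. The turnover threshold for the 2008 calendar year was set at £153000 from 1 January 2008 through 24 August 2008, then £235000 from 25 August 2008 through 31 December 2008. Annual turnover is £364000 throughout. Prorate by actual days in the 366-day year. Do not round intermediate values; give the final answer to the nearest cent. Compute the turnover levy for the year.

£4370.36

1 January – 24 August 2008: 237 days, exemption £153000 → (£364000 − £153000) × 2.4% × 237/366 = £3279.1475
25 August – 31 December 2008: 129 days, exemption £235000 → (£364000 − £235000) × 2.4% × 129/366 = £1091.2131
Total = £4370.3607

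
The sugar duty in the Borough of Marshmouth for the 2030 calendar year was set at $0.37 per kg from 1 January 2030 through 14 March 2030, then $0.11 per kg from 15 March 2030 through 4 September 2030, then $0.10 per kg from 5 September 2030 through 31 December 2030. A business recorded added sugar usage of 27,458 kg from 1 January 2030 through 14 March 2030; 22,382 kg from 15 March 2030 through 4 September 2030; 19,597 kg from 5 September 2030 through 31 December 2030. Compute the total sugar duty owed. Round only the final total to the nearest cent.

$14581.18

1 January – 14 March 2030: 27,458 kg at $0.37/kg → $10159.46
15 March – 4 September 2030: 22,382 kg at $0.11/kg → $2462.02
5 September – 31 December 2030: 19,597 kg at $0.10/kg → $1959.70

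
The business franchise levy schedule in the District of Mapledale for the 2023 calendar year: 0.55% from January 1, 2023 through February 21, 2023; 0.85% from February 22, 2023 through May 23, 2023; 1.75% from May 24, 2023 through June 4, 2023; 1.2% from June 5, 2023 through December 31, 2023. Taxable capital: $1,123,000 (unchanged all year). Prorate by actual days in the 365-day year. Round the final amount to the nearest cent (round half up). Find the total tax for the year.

$11,659.20

January 1 – February 21, 2023: 52 days at 0.55% → $1,123,000 × 0.55% × 52/365 = $879.9397
February 22 – May 23, 2023: 91 days at 0.85% → $1,123,000 × 0.85% × 91/365 = $2,379.8370
May 24 – June 4, 2023: 12 days at 1.75% → $1,123,000 × 1.75% × 12/365 = $646.1096
June 5 – December 31, 2023: 210 days at 1.2% → $1,123,000 × 1.2% × 210/365 = $7,753.3151
Total = $11,659.2014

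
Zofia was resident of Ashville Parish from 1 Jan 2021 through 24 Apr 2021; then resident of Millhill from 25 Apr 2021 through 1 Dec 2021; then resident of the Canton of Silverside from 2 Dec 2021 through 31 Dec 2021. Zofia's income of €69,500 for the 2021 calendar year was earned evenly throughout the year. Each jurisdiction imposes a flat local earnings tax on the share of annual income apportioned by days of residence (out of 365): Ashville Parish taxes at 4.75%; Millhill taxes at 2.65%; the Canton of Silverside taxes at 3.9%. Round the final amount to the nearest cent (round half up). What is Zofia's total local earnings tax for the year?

Ashville Parish, 1 Jan – 24 Apr 2021: 114 days → €69,500 × 4.75% × 114/365 = €1,031.0753
Millhill, 25 Apr – 1 Dec 2021: 221 days → €69,500 × 2.65% × 221/365 = €1,115.1418
The Canton of Silverside, 2 Dec – 31 Dec 2021: 30 days → €69,500 × 3.9% × 30/365 = €222.7808
Total = €2,368.9979

€2,369.00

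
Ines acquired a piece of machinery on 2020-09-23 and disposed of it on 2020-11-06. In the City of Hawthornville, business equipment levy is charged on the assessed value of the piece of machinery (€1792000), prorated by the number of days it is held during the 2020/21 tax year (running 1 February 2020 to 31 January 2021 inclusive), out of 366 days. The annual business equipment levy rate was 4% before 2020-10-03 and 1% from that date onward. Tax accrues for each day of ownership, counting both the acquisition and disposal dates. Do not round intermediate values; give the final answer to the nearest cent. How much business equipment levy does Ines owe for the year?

2020-09-23 to 2020-10-02: 10 days at 4% → €1792000 × 4% × 10/366 = €1958.4699
2020-10-03 to 2020-11-06: 35 days at 1% → €1792000 × 1% × 35/366 = €1713.6612
Total = €3672.1311

€3672.13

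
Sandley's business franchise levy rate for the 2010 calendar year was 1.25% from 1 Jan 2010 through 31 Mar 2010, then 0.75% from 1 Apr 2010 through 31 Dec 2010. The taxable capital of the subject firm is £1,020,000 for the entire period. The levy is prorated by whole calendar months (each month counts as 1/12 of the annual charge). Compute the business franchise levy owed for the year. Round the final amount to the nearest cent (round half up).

£8,925.00

1 Jan – 31 Mar 2010: 3 months at 1.25% → £1,020,000 × 1.25% × 3/12 = £3,187.5000
1 Apr – 31 Dec 2010: 9 months at 0.75% → £1,020,000 × 0.75% × 9/12 = £5,737.5000
Total = £8,925.0000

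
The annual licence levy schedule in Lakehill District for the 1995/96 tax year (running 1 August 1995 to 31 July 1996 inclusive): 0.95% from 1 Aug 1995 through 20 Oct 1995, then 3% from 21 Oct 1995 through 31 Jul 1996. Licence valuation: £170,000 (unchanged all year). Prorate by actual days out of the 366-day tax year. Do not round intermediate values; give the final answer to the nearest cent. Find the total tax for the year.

£4,328.73

1 Aug – 20 Oct 1995: 81 days at 0.95% → £170,000 × 0.95% × 81/366 = £357.4180
21 Oct 1995 – 31 Jul 1996: 285 days at 3% → £170,000 × 3% × 285/366 = £3,971.3115
Total = £4,328.7295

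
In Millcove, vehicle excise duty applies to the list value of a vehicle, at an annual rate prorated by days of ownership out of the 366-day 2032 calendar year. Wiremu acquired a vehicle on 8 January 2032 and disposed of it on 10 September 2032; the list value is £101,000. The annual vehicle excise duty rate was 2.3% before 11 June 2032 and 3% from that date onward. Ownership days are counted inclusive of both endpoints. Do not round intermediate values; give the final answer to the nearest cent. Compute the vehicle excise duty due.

£1,745.42

8 January – 10 June 2032: 155 days at 2.3% → £101,000 × 2.3% × 155/366 = £983.7842
11 June – 10 September 2032: 92 days at 3% → £101,000 × 3% × 92/366 = £761.6393
Total = £1,745.4235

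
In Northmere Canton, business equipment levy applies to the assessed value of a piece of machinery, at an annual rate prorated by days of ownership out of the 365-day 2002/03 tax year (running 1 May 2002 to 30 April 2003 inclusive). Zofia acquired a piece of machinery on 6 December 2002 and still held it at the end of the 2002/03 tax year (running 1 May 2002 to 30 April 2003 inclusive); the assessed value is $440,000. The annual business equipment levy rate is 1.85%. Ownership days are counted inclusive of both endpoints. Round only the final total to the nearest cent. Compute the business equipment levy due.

$3,256.00

Days held (6 December 2002 – 30 April 2003): 146 out of 365
Tax = $440,000 × 1.85% × 146/365 = $3,256.0000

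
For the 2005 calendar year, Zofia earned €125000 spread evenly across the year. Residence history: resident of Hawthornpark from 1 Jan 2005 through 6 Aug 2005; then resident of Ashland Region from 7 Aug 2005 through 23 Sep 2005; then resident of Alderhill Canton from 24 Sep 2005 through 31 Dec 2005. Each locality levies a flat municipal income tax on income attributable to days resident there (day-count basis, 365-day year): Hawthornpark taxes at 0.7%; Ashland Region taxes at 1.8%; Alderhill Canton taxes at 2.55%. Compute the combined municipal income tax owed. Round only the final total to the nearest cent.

Hawthornpark, 1 Jan – 6 Aug 2005: 218 days → €125000 × 0.7% × 218/365 = €522.6027
Ashland Region, 7 Aug – 23 Sep 2005: 48 days → €125000 × 1.8% × 48/365 = €295.8904
Alderhill Canton, 24 Sep – 31 Dec 2005: 99 days → €125000 × 2.55% × 99/365 = €864.5548
Total = €1683.0479

€1683.05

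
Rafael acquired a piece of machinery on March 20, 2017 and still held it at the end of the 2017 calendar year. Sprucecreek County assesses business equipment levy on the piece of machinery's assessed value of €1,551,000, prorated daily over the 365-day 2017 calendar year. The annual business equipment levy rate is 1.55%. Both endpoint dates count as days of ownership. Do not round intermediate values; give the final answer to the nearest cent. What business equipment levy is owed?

€18,903.08

Days held (March 20 – December 31, 2017): 287 out of 365
Tax = €1,551,000 × 1.55% × 287/365 = €18,903.0781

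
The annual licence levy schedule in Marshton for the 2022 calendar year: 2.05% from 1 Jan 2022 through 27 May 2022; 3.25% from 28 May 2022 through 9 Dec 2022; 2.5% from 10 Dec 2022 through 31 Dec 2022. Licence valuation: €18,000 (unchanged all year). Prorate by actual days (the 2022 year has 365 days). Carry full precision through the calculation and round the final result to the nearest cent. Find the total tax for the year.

€489.87

1 Jan – 27 May 2022: 147 days at 2.05% → €18,000 × 2.05% × 147/365 = €148.6110
28 May – 9 Dec 2022: 196 days at 3.25% → €18,000 × 3.25% × 196/365 = €314.1370
10 Dec – 31 Dec 2022: 22 days at 2.5% → €18,000 × 2.5% × 22/365 = €27.1233
Total = €489.8712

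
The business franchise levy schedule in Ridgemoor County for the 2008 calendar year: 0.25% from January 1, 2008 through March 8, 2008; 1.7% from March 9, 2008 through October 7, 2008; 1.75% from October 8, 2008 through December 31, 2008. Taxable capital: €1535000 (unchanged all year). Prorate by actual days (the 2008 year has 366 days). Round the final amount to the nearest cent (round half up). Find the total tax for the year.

January 1 – March 8, 2008: 68 days at 0.25% → €1535000 × 0.25% × 68/366 = €712.9781
March 9 – October 7, 2008: 213 days at 1.7% → €1535000 × 1.7% × 213/366 = €15186.4344
October 8 – December 31, 2008: 85 days at 1.75% → €1535000 × 1.75% × 85/366 = €6238.5587
Total = €22137.9713

€22137.97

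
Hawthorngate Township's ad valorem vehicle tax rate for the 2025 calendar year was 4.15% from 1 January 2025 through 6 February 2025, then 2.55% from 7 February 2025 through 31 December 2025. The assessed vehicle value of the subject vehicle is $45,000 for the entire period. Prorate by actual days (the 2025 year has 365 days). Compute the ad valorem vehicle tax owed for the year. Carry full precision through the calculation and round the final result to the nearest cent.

$1,220.49

1 January – 6 February 2025: 37 days at 4.15% → $45,000 × 4.15% × 37/365 = $189.3082
7 February – 31 December 2025: 328 days at 2.55% → $45,000 × 2.55% × 328/365 = $1,031.1781
Total = $1,220.4863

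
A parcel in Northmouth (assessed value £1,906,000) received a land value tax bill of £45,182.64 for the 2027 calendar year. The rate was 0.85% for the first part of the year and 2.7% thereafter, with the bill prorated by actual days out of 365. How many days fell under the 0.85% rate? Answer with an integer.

Let d = days at the first rate; then 365 − d days at the second rate.
£1,906,000 × [0.85%·d + 2.7%·(365−d)] / 365 = £45,182.64
Solving gives d = 65, so the new rate took effect on 7 Mar 2027.

65 days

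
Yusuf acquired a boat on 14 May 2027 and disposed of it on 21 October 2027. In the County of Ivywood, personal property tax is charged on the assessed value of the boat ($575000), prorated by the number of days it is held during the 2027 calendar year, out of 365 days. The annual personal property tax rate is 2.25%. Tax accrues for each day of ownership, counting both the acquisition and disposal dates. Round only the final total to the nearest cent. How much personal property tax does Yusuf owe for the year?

$5706.68

Days held (14 May – 21 October 2027): 161 out of 365
Tax = $575000 × 2.25% × 161/365 = $5706.6781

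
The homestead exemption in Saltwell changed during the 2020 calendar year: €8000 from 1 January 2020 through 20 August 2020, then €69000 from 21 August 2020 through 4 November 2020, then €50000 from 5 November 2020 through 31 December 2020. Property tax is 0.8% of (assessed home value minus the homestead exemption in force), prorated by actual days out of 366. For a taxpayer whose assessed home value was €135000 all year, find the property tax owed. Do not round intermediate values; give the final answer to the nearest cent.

1 January – 20 August 2020: 233 days, exemption €8000 → (€135000 − €8000) × 0.8% × 233/366 = €646.7978
21 August – 4 November 2020: 76 days, exemption €69000 → (€135000 − €69000) × 0.8% × 76/366 = €109.6393
5 November – 31 December 2020: 57 days, exemption €50000 → (€135000 − €50000) × 0.8% × 57/366 = €105.9016
Total = €862.3388

€862.34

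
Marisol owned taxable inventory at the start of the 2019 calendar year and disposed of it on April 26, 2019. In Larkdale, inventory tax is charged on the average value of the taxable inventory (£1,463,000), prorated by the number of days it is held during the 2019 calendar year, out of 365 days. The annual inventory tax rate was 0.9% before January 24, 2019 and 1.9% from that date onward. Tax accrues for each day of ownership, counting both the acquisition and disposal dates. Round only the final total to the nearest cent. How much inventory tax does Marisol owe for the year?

January 1 – January 23, 2019: 23 days at 0.9% → £1,463,000 × 0.9% × 23/365 = £829.7014
January 24 – April 26, 2019: 93 days at 1.9% → £1,463,000 × 1.9% × 93/365 = £7,082.5233
Total = £7,912.2247

£7,912.22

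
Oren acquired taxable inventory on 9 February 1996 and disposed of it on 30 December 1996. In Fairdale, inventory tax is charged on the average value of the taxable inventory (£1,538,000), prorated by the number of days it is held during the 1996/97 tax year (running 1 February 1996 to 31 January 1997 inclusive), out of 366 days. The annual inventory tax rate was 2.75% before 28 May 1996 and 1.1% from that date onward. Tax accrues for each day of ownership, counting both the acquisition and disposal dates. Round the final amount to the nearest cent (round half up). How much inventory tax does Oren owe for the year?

9 February – 27 May 1996: 109 days at 2.75% → £1,538,000 × 2.75% × 109/366 = £12,596.0519
28 May – 30 December 1996: 217 days at 1.1% → £1,538,000 × 1.1% × 217/366 = £10,030.6175
Total = £22,626.6694

£22,626.67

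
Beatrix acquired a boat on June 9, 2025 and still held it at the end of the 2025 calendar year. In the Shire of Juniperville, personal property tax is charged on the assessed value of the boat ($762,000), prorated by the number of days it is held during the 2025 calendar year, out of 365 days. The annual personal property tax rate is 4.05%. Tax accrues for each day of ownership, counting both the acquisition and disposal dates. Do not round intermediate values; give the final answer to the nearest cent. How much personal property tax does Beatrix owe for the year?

$17,417.44

Days held (June 9 – December 31, 2025): 206 out of 365
Tax = $762,000 × 4.05% × 206/365 = $17,417.4411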